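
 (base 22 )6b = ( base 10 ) 143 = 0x8f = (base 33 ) 4B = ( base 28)53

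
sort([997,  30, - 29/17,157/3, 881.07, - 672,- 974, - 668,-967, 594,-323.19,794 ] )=[-974, - 967, - 672 ,  -  668, - 323.19  , - 29/17 , 30, 157/3, 594, 794, 881.07,997 ] 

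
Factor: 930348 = 2^2*3^2 * 43^1*601^1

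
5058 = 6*843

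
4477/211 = 4477/211 = 21.22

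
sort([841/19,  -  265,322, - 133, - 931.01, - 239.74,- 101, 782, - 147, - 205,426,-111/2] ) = [-931.01, - 265,-239.74,-205, - 147, - 133, - 101,  -  111/2, 841/19,322 , 426,782 ]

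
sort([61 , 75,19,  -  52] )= [ -52 , 19,61,75]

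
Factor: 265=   5^1*53^1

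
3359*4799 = 16119841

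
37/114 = 37/114=0.32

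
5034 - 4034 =1000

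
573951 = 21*27331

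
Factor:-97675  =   - 5^2*3907^1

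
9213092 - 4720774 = 4492318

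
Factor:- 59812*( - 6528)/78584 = 2568768/517= 2^6*3^1*11^( - 1) * 17^1*47^( - 1) * 787^1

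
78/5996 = 39/2998 = 0.01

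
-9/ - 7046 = 9/7046 = 0.00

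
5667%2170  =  1327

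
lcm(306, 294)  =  14994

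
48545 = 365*133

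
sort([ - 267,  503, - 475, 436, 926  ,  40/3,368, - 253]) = [- 475, - 267, - 253,40/3,368,436 , 503, 926] 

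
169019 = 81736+87283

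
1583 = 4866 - 3283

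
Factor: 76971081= 3^1 *11^1*61^1*38237^1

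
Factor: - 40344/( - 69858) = 2^2*3^ (-1)*41^2*3881^(- 1 )= 6724/11643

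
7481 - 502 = 6979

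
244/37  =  244/37 = 6.59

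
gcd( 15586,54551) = 7793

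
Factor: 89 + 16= 3^1  *  5^1*7^1 = 105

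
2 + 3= 5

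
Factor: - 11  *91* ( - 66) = 66066 = 2^1 * 3^1* 7^1*11^2*13^1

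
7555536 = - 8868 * ( - 852 ) 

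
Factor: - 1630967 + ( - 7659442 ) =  - 9290409 = - 3^1*233^1*13291^1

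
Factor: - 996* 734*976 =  - 2^7*3^1*61^1*83^1*367^1  =  - 713518464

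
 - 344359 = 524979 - 869338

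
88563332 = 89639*988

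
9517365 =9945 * 957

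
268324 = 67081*4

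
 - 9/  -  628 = 9/628 = 0.01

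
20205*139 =2808495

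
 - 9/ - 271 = 9/271  =  0.03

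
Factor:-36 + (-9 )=  -  3^2*5^1 = - 45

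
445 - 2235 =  - 1790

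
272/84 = 3+5/21 = 3.24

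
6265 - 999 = 5266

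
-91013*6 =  - 546078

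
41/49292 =41/49292= 0.00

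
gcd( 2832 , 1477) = 1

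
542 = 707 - 165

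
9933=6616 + 3317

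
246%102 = 42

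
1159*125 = 144875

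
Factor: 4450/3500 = 89/70 = 2^(-1) * 5^ ( - 1)*7^ ( - 1)*89^1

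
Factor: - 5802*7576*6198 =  - 272438990496 = - 2^5*3^2*947^1*967^1*1033^1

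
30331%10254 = 9823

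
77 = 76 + 1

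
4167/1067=3 + 966/1067 = 3.91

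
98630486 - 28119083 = 70511403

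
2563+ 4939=7502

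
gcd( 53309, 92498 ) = 1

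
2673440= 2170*1232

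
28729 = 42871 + -14142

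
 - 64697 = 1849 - 66546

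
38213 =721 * 53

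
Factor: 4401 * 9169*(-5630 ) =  - 227186089470 = - 2^1*3^3*5^1*53^1*163^1*173^1*563^1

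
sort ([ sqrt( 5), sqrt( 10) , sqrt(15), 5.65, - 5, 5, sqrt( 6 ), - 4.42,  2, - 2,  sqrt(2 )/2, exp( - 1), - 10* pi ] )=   [ - 10*pi, - 5, - 4.42, - 2 , exp( - 1),  sqrt (2)/2, 2, sqrt( 5),sqrt( 6),sqrt(10),sqrt ( 15),5, 5.65] 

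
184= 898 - 714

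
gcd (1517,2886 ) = 37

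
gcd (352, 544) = 32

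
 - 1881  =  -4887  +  3006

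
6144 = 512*12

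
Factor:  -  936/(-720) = 2^(-1 )*5^( - 1) *13^1 = 13/10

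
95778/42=2280 + 3/7=2280.43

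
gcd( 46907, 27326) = 1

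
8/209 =8/209   =  0.04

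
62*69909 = 4334358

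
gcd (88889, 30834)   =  1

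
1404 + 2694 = 4098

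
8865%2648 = 921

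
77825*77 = 5992525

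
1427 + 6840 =8267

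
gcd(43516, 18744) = 44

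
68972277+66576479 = 135548756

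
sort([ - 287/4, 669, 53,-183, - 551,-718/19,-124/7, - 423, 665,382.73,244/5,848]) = [ - 551, - 423,-183,-287/4, - 718/19, - 124/7, 244/5,53,382.73,665,669,848 ]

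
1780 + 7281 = 9061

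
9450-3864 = 5586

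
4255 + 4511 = 8766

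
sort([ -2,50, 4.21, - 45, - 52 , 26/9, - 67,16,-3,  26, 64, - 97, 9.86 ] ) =[ - 97,  -  67, - 52, - 45, - 3, - 2, 26/9,4.21,9.86, 16,26,50 , 64]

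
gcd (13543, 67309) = 29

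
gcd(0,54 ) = 54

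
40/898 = 20/449 = 0.04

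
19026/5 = 19026/5 = 3805.20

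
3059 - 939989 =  - 936930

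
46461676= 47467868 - 1006192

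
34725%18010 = 16715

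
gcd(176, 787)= 1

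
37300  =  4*9325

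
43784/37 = 1183 + 13/37 = 1183.35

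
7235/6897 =7235/6897 = 1.05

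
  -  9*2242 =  - 20178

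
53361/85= 627 + 66/85 = 627.78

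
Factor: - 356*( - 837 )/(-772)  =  -74493/193 = -3^3*31^1* 89^1*193^( - 1)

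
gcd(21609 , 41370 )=21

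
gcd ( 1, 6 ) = 1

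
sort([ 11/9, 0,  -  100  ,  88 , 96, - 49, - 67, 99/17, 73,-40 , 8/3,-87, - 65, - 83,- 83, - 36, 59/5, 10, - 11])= [-100, - 87,-83, - 83,  -  67,  -  65, - 49, - 40, - 36 ,- 11, 0, 11/9, 8/3, 99/17, 10, 59/5, 73,88,96 ]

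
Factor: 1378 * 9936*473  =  6476225184= 2^5*3^3*11^1*13^1 * 23^1 * 43^1*53^1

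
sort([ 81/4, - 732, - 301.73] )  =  [ - 732,-301.73,81/4]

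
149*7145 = 1064605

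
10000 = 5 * 2000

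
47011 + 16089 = 63100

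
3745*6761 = 25319945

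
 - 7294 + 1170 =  - 6124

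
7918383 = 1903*4161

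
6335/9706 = 6335/9706 = 0.65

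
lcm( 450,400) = 3600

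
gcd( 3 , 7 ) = 1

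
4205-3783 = 422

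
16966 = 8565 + 8401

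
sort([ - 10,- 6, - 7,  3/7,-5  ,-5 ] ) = [-10, - 7, - 6,-5, - 5,3/7] 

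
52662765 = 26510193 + 26152572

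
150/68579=150/68579 = 0.00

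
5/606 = 5/606= 0.01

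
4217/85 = 49 + 52/85 = 49.61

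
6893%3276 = 341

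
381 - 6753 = - 6372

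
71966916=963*74732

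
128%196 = 128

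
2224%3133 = 2224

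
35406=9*3934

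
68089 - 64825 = 3264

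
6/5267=6/5267=0.00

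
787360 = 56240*14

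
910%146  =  34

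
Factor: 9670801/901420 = 2^( -2)*5^(-1)*7^1  *  13^( - 1)*37^1*3467^( - 1)*37339^1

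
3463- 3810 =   -  347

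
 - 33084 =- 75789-  -  42705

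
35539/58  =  612 + 43/58 = 612.74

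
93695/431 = 93695/431 = 217.39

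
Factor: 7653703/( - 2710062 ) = - 2^( - 1 )*3^(-2) * 1163^1*6581^1*150559^(  -  1) 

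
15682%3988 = 3718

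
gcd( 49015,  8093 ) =1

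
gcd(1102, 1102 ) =1102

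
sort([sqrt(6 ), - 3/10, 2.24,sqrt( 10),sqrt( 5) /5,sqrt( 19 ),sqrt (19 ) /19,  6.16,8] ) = [ - 3/10,sqrt(19) /19,  sqrt(5 )/5,2.24, sqrt (6 ),  sqrt(10), sqrt( 19),6.16,8 ]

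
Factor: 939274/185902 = 7^1*23^1*2917^1*92951^ ( - 1 ) = 469637/92951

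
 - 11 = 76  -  87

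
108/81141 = 36/27047 = 0.00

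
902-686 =216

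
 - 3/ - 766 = 3/766 = 0.00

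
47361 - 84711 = -37350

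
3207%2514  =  693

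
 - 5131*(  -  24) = 123144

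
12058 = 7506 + 4552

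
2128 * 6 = 12768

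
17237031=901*19131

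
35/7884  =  35/7884 = 0.00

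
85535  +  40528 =126063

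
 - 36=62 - 98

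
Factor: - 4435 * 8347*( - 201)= 3^1 * 5^1 *17^1*67^1*491^1*887^1 =7440807945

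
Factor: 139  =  139^1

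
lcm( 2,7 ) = 14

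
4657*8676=40404132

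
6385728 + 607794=6993522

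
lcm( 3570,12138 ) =60690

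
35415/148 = 239 + 43/148 = 239.29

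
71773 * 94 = 6746662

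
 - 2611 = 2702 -5313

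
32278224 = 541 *59664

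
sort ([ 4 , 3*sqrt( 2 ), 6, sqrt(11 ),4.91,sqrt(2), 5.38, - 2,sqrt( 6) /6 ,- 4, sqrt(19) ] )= [-4, - 2, sqrt(6)/6,sqrt ( 2), sqrt ( 11) , 4, 3 * sqrt(2 ), sqrt(19), 4.91,  5.38, 6]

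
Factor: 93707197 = 93707197^1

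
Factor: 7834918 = 2^1*7^1* 13^1 *43049^1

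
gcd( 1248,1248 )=1248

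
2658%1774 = 884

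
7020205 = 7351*955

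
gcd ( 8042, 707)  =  1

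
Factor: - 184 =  - 2^3*23^1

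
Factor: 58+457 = 5^1*103^1 = 515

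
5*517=2585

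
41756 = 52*803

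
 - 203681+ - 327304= -530985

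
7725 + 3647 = 11372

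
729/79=729/79 =9.23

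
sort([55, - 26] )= [ -26,55 ]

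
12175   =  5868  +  6307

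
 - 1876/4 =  - 469 = - 469.00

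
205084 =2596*79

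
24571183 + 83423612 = 107994795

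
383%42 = 5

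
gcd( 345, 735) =15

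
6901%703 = 574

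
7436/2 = 3718 = 3718.00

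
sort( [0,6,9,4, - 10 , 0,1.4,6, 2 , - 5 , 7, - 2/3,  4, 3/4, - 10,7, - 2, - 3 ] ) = [ - 10,-10, - 5, - 3, - 2,-2/3, 0, 0,3/4, 1.4,2,4,4, 6,  6,7,7,9 ] 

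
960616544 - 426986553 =533629991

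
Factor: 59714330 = 2^1*5^1*13^1*459341^1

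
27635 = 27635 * 1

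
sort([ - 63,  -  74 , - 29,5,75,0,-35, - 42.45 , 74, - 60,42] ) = [ - 74,  -  63,-60, -42.45  , - 35, - 29,0,5 , 42,74,75 ] 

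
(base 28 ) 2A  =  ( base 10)66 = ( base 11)60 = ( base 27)2c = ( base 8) 102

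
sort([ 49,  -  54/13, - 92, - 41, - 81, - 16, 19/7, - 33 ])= [ - 92,  -  81, - 41, - 33, - 16, - 54/13,19/7,49 ] 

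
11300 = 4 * 2825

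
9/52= 9/52 = 0.17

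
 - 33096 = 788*( - 42)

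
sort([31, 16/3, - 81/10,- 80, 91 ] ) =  [ -80,-81/10, 16/3, 31, 91]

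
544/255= 32/15 = 2.13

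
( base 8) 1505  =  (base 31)R0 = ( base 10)837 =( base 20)21H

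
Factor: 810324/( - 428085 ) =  - 2^2*5^( - 1)*7^ ( - 1 ) *41^1*61^1*151^( - 1 ) = -10004/5285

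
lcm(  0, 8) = 0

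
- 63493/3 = -21165 + 2/3 = - 21164.33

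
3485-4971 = -1486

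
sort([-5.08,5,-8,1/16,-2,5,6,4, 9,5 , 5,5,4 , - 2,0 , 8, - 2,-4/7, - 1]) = [ -8,-5.08, - 2 , -2,-2, - 1, - 4/7 , 0 , 1/16 , 4, 4 , 5 , 5,5, 5 , 5, 6,8 , 9 ] 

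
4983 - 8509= - 3526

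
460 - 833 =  - 373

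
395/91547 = 395/91547 = 0.00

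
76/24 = 19/6 = 3.17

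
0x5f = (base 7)164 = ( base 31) 32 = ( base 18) 55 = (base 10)95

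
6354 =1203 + 5151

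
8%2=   0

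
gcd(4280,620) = 20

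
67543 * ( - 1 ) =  - 67543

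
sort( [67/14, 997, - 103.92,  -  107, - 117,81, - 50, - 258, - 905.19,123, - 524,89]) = [-905.19,-524, - 258, - 117 , -107, - 103.92 , - 50, 67/14, 81, 89,123,997]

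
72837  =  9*8093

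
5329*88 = 468952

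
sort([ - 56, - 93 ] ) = [ - 93, -56]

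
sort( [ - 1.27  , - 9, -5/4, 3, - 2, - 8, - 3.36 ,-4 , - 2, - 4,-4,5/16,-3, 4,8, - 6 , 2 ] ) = [ - 9, - 8, - 6, - 4, - 4, - 4, - 3.36, - 3 , - 2 ,- 2, - 1.27, -5/4,5/16, 2, 3, 4, 8] 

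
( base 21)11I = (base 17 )1B4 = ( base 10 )480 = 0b111100000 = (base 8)740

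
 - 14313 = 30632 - 44945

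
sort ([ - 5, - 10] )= [ - 10, - 5] 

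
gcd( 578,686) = 2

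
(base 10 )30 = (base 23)17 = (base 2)11110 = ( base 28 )12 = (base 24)16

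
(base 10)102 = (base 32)36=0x66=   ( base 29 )3f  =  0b1100110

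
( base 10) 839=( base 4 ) 31013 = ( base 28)11R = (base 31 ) R2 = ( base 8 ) 1507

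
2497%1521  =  976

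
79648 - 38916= 40732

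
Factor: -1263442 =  - 2^1*439^1*1439^1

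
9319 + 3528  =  12847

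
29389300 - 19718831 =9670469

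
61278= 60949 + 329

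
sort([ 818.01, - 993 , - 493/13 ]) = [ - 993, - 493/13, 818.01 ]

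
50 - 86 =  - 36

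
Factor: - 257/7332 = -2^(-2 ) * 3^( - 1 )*13^( - 1)*47^( - 1)*257^1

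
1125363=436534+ 688829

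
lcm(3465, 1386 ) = 6930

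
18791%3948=2999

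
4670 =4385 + 285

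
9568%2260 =528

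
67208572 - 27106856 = 40101716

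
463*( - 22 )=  - 10186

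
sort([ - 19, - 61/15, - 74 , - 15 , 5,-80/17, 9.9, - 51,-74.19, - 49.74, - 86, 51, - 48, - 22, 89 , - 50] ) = [-86 , - 74.19 , - 74, - 51, - 50, - 49.74, - 48, - 22 , - 19, - 15 , - 80/17, - 61/15, 5,  9.9, 51, 89]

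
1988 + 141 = 2129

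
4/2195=4/2195 = 0.00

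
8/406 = 4/203 = 0.02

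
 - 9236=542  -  9778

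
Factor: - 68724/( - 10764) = 83/13 = 13^( - 1 )*83^1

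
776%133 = 111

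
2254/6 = 375+2/3 = 375.67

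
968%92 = 48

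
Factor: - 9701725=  - 5^2*11^1*35279^1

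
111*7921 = 879231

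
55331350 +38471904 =93803254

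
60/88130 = 6/8813 = 0.00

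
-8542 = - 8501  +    -  41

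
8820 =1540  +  7280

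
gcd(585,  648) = 9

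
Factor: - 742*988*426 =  -312298896  =  - 2^4*3^1*7^1*13^1*19^1*53^1*71^1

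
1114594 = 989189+125405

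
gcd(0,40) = 40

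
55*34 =1870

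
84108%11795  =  1543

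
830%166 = 0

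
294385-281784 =12601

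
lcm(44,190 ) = 4180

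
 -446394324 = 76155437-522549761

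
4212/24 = 351/2 = 175.50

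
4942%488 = 62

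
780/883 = 780/883 = 0.88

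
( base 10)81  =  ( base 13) 63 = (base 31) 2J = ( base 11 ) 74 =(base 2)1010001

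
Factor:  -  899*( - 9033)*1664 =2^7 * 3^1*13^1* 29^1*31^1  *3011^1 = 13512789888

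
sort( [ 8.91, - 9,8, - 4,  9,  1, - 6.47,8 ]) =[ - 9,-6.47, - 4, 1,8,8,8.91,9]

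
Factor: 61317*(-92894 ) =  - 5695981398 =- 2^1 *3^4*757^1*46447^1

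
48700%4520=3500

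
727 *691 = 502357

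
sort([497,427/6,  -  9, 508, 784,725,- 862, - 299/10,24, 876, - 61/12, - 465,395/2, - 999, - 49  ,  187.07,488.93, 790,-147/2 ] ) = [ - 999, - 862, - 465,-147/2, - 49, - 299/10,-9,-61/12,24, 427/6,187.07 , 395/2,488.93, 497, 508,725,  784, 790,876]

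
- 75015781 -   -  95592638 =20576857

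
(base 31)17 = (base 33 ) 15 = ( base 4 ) 212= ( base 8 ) 46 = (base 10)38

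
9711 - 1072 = 8639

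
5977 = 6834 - 857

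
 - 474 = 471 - 945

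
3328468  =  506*6578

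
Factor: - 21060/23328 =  - 65/72 = -2^( - 3)*3^ ( - 2 )*5^1*13^1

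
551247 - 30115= 521132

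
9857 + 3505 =13362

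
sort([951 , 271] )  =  [ 271, 951]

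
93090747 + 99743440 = 192834187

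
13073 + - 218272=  - 205199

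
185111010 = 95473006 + 89638004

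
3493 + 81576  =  85069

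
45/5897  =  45/5897  =  0.01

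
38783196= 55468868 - 16685672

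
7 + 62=69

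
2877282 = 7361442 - 4484160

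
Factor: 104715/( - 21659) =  -3^2*5^1*11^ ( - 2)*13^1 = -585/121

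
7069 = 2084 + 4985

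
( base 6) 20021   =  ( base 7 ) 10411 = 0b101000101101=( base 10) 2605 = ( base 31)2m1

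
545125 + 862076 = 1407201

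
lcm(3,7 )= 21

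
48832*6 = 292992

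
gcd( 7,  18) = 1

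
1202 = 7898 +-6696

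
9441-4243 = 5198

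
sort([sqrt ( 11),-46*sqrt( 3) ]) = [ - 46*sqrt(3),  sqrt( 11 )]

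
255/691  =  255/691 =0.37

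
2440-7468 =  - 5028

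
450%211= 28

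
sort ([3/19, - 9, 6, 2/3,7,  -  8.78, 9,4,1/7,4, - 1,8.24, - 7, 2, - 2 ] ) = [ - 9, - 8.78, - 7, - 2, - 1, 1/7, 3/19,2/3,2,4, 4,6,  7,8.24, 9] 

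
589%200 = 189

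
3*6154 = 18462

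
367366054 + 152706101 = 520072155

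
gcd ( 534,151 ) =1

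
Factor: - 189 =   -  3^3*7^1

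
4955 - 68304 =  - 63349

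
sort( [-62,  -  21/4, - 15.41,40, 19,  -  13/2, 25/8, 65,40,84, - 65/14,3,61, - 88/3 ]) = [ - 62, - 88/3, - 15.41, - 13/2,  -  21/4,  -  65/14, 3, 25/8,19,  40, 40,  61,65,84]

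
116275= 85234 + 31041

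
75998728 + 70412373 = 146411101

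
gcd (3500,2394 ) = 14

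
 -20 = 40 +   -  60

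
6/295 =6/295 = 0.02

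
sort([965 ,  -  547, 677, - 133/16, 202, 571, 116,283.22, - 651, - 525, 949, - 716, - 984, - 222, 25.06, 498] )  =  [ - 984, - 716, - 651, - 547, - 525, - 222, - 133/16 , 25.06,116,202, 283.22, 498, 571 , 677,  949,  965]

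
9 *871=7839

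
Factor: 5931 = 3^2*659^1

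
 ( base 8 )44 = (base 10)36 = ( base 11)33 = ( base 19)1H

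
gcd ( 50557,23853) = 1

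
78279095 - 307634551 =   -  229355456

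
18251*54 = 985554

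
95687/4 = 95687/4 = 23921.75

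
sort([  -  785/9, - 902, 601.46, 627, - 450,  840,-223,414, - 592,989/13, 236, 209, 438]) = [ - 902, - 592, - 450,  -  223, - 785/9,989/13 , 209, 236, 414,438,601.46, 627,840]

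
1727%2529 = 1727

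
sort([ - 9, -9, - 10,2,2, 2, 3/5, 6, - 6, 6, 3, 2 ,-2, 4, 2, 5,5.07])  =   [ - 10 , - 9, - 9, - 6, - 2,3/5  ,  2,2, 2,2,2,3 , 4,5,5.07,6,6] 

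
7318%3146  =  1026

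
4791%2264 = 263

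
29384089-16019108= 13364981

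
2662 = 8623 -5961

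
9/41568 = 3/13856 = 0.00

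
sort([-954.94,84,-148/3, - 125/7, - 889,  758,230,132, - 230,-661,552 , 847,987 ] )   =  [ -954.94,-889,-661 ,-230, - 148/3,-125/7 , 84, 132, 230,552, 758 , 847,987 ]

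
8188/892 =9+ 40/223  =  9.18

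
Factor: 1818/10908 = 1/6 = 2^ (-1)*3^(-1) 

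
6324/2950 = 2 + 212/1475 = 2.14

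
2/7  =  2/7  =  0.29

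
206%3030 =206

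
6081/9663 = 2027/3221 = 0.63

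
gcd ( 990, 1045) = 55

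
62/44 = 1 + 9/22 = 1.41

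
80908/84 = 963  +  4/21=963.19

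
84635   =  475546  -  390911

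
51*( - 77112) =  - 3932712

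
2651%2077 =574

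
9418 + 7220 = 16638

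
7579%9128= 7579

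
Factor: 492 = 2^2 * 3^1*41^1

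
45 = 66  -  21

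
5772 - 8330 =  - 2558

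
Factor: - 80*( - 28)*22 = 2^7 * 5^1 *7^1 * 11^1 =49280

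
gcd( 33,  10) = 1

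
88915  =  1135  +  87780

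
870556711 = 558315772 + 312240939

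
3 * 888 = 2664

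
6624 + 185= 6809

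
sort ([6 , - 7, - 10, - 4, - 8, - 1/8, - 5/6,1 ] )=[  -  10, -8,- 7, - 4,- 5/6, - 1/8, 1, 6]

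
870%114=72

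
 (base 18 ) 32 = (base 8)70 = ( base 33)1N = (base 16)38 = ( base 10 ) 56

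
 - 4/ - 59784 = 1/14946  =  0.00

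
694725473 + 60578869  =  755304342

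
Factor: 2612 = 2^2*653^1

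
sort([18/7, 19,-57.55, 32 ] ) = [ - 57.55,18/7,19,32]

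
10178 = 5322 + 4856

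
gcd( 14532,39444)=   2076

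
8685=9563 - 878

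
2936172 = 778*3774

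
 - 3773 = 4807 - 8580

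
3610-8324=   -  4714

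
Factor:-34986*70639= - 2471376054 = -2^1*3^1*7^3*17^1*70639^1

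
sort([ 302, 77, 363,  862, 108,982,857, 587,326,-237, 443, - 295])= [ -295, - 237 , 77, 108, 302, 326, 363, 443, 587, 857, 862,982 ]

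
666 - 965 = -299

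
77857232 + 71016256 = 148873488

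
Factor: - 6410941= - 47^1 * 136403^1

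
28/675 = 28/675= 0.04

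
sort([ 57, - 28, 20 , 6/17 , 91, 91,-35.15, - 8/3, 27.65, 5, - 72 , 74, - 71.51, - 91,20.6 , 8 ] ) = [-91,-72, - 71.51, - 35.15,-28, - 8/3 , 6/17 , 5,8,20, 20.6, 27.65,57,74, 91, 91]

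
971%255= 206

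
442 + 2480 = 2922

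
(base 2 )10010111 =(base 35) 4b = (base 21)74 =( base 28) 5B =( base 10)151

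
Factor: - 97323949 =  - 37^1 * 2630377^1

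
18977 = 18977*1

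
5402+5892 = 11294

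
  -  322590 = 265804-588394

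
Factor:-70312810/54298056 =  - 2^(  -  2 )*3^( -1)*5^1*709^(-1)*3191^( - 1)*7031281^1 = -35156405/27149028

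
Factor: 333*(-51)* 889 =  - 3^3*7^1*17^1 * 37^1*127^1 = - 15097887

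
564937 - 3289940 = - 2725003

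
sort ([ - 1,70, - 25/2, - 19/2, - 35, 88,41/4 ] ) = [ - 35, - 25/2, - 19/2,- 1, 41/4,70, 88]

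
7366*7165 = 52777390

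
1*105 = 105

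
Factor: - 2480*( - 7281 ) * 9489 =2^4*3^3*5^1*31^1*809^1*3163^1 = 171341734320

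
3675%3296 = 379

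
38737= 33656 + 5081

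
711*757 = 538227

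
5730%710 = 50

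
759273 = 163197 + 596076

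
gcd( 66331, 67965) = 1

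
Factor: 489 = 3^1*163^1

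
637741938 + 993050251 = 1630792189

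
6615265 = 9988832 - 3373567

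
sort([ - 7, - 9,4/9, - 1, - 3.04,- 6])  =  [ - 9,  -  7, - 6, - 3.04, - 1,4/9]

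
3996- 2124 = 1872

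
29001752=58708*494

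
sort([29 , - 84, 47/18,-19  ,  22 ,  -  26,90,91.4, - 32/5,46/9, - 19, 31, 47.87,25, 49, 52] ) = [ - 84, - 26, - 19 ,  -  19, - 32/5,47/18,  46/9, 22,25,29,31,  47.87,49,52,90,91.4] 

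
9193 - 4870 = 4323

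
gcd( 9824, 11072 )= 32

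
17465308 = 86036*203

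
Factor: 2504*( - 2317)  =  -2^3*7^1 *313^1*331^1 = - 5801768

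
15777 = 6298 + 9479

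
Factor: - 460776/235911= - 2^3*13^( - 1)*23^( - 1 )*73^1 = - 584/299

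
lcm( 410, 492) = 2460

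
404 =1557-1153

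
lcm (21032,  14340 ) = 315480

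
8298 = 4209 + 4089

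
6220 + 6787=13007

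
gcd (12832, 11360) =32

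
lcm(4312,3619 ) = 202664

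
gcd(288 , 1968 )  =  48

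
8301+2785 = 11086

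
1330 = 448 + 882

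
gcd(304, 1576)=8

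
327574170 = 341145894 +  - 13571724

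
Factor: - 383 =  - 383^1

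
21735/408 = 7245/136 = 53.27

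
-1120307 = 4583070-5703377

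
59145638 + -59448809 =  - 303171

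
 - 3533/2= - 1767 + 1/2 = -  1766.50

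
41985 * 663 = 27836055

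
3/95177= 3/95177 =0.00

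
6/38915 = 6/38915 = 0.00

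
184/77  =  184/77 = 2.39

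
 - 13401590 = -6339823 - 7061767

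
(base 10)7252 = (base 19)111d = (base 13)33bb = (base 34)69a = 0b1110001010100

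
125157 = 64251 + 60906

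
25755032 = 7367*3496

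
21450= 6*3575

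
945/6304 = 945/6304=0.15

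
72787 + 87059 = 159846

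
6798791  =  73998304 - 67199513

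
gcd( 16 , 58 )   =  2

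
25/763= 25/763 = 0.03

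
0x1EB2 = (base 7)31624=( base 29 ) 99S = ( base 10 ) 7858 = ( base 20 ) jci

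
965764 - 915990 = 49774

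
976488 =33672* 29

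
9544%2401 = 2341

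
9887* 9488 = 93807856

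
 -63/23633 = - 63/23633 = -0.00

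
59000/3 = 59000/3 = 19666.67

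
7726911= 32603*237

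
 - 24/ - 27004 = 6/6751 = 0.00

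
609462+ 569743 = 1179205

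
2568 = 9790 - 7222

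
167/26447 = 167/26447 = 0.01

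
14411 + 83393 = 97804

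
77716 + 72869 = 150585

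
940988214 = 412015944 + 528972270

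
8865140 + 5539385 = 14404525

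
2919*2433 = 7101927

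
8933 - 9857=- 924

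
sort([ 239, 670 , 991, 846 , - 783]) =[ - 783,239,670, 846,991 ]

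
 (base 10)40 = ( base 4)220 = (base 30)1a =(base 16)28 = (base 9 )44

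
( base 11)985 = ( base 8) 2236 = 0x49e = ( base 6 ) 5250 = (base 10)1182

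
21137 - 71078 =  - 49941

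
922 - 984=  - 62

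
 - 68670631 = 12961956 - 81632587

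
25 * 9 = 225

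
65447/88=743 + 63/88  =  743.72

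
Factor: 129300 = 2^2*3^1*5^2 * 431^1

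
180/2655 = 4/59=0.07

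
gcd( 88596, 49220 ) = 9844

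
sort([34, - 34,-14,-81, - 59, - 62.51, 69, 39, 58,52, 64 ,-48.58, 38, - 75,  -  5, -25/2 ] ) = [ - 81, - 75, - 62.51, - 59, - 48.58, - 34, - 14,  -  25/2, - 5,  34,  38,  39, 52, 58, 64,69]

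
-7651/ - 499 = 7651/499 = 15.33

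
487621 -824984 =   -  337363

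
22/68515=22/68515= 0.00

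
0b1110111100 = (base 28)164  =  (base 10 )956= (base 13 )587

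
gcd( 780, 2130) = 30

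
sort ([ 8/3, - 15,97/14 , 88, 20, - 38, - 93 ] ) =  [ - 93, - 38, -15,8/3, 97/14,20, 88]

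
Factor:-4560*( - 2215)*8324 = 84075729600 = 2^6*3^1*5^2*19^1*443^1*2081^1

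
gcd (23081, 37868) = 1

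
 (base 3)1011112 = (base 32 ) QJ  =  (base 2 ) 1101010011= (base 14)44b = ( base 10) 851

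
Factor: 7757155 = 5^1 * 7^1*251^1*883^1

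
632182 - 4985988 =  - 4353806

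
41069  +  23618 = 64687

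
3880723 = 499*7777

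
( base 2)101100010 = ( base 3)111010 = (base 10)354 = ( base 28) ci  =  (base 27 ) d3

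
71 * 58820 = 4176220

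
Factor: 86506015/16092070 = 17301203/3218414 = 2^( - 1)*151^( - 1 )* 10657^ ( - 1 ) *17301203^1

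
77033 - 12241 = 64792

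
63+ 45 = 108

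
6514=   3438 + 3076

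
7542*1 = 7542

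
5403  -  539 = 4864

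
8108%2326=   1130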